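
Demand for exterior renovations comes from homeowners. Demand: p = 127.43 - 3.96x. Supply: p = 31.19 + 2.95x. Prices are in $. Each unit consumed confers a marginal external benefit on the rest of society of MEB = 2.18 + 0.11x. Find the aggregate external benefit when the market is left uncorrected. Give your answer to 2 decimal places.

Market equilibrium (private): 31.19 + 2.95x = 127.43 - 3.96x → x_m = 13.9276.
Total external benefit = ∫₀^{x_m} (2.18 + 0.11x) dx = 2.18×13.9276 + ½×0.11×13.9276² = 41.0310.

$41.03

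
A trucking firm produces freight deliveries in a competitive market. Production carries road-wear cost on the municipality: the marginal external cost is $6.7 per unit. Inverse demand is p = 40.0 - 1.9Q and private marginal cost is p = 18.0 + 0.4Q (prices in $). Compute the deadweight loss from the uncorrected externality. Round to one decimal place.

Market equilibrium (private): 18.0 + 0.4Q = 40.0 - 1.9Q → Q_m = 9.5652.
Social marginal cost = private MC + MEC = 24.7 + 0.4Q.
Set SMC = demand: 24.7 + 0.4Q = 40.0 - 1.9Q → Q* = 6.6522.
The loss is the area between SMC and demand from Q* to Q_m; with linear curves that's a triangle of height MEC(Q_m).
DWL = ½ × 2.9130 × 6.7000 = 9.7586.

DWL = $9.8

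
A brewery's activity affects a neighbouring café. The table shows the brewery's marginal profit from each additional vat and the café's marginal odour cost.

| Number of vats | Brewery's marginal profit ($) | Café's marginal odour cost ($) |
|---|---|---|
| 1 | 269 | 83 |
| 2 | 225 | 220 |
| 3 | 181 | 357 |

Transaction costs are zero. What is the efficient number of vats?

Bargaining reaches the level where marginal profit last exceeds marginal odour cost.
That holds through level 2 (225 ≥ 220) but not at 3 (181 < 357).

2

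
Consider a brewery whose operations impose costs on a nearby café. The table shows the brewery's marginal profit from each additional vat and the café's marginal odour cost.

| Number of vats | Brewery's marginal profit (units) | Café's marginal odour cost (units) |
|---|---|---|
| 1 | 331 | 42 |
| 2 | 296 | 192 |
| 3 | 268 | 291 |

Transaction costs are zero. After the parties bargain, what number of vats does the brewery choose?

2

Bargaining reaches the level where marginal profit last exceeds marginal odour cost.
That holds through level 2 (296 ≥ 192) but not at 3 (268 < 291).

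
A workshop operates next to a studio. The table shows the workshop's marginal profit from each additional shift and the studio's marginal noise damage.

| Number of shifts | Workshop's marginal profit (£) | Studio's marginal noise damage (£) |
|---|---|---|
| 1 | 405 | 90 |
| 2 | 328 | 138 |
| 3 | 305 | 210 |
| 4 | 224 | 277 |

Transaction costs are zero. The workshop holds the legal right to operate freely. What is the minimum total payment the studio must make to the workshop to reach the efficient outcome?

Left alone the workshop would choose level 4 (marginal profit stays positive).
Efficient level: k* = 3 (marginal profit ≥ marginal noise damage through 3).
The studio must at least cover the workshop's forgone profit from cutting 4→3: 224 = 224.

£224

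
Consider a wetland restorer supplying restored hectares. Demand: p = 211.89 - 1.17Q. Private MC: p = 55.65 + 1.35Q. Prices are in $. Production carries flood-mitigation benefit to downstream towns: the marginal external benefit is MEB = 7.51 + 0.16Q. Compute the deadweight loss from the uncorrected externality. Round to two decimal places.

Market equilibrium (private): 55.65 + 1.35Q = 211.89 - 1.17Q → Q_m = 62.0000.
Social marginal cost = private MC − MEB = 48.14 + 1.19Q.
Set SMC = demand: 48.14 + 1.19Q = 211.89 - 1.17Q → Q* = 69.3856.
Height of the DWL triangle at Q_m is demand(Q_m) − SMC(Q_m) = MEB(Q_m) = 17.4300.
DWL = ½ × 7.3856 × 17.4300 = 64.3655.

DWL = $64.37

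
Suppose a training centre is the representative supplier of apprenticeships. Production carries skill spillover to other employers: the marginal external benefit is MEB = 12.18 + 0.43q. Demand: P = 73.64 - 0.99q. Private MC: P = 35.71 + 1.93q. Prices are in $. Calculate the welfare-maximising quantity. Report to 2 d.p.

q* = 20.12

Social marginal cost = private MC − MEB = 23.53 + 1.50q.
Set SMC = demand: 23.53 + 1.50q = 73.64 - 0.99q → q* = 20.1245.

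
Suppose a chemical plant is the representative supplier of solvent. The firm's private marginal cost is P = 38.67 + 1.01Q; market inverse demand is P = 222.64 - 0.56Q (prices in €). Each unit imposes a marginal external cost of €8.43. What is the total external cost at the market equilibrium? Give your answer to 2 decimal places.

€987.81

Market equilibrium (private): 38.67 + 1.01Q = 222.64 - 0.56Q → Q_m = 117.1783.
Total external cost = MEC × Q_m = 8.43 × 117.1783 = 987.8131.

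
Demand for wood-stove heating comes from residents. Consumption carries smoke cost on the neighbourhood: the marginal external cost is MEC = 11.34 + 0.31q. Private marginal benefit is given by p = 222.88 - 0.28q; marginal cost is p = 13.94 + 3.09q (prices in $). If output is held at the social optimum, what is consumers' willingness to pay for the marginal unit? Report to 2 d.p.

Social marginal benefit = demand − MEC = 211.54 - 0.59q.
Set SMB = MC: 211.54 - 0.59q = 13.94 + 3.09q → q* = 53.6957.
Consumer price on the demand curve at q*: 222.88 − 0.28×53.6957 = 207.8452.

P = $207.85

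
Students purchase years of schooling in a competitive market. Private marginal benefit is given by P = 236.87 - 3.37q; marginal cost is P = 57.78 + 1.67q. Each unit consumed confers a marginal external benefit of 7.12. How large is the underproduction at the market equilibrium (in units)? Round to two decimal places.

1.41 units

Market equilibrium (private): 57.78 + 1.67q = 236.87 - 3.37q → q_m = 35.5337.
Social marginal benefit = demand + MEB = 243.99 - 3.37q.
Set SMB = MC: 243.99 - 3.37q = 57.78 + 1.67q → q* = 36.9464.
Gap = |35.5337 − 36.9464| = 1.4127.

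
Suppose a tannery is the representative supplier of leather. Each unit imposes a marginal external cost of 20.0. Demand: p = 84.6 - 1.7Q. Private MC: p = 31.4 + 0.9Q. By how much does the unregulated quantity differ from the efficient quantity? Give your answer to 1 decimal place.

Market equilibrium (private): 31.4 + 0.9Q = 84.6 - 1.7Q → Q_m = 20.4615.
Social marginal cost = private MC + MEC = 51.4 + 0.9Q.
Set SMC = demand: 51.4 + 0.9Q = 84.6 - 1.7Q → Q* = 12.7692.
Gap = |20.4615 − 12.7692| = 7.6923.

7.7 units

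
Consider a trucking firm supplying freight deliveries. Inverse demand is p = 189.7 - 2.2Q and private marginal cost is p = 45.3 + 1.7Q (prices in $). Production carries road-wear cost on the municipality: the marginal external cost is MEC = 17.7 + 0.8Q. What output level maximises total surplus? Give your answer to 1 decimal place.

Social marginal cost = private MC + MEC = 63.0 + 2.5Q.
Set SMC = demand: 63.0 + 2.5Q = 189.7 - 2.2Q → Q* = 26.9574.

Q* = 27.0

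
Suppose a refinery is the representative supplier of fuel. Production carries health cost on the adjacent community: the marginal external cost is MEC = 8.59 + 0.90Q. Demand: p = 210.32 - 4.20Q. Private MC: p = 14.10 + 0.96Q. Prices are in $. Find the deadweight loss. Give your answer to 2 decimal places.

Market equilibrium (private): 14.10 + 0.96Q = 210.32 - 4.20Q → Q_m = 38.0271.
Social marginal cost = private MC + MEC = 22.69 + 1.86Q.
Set SMC = demand: 22.69 + 1.86Q = 210.32 - 4.20Q → Q* = 30.9620.
The welfare-loss triangle has base |Q_m − Q*| and height MEC(Q_m) (the vertical gap between SMC and demand is zero at Q* and MEC at Q_m).
DWL = ½ × 7.0651 × 42.8144 = 151.2440.

DWL = $151.24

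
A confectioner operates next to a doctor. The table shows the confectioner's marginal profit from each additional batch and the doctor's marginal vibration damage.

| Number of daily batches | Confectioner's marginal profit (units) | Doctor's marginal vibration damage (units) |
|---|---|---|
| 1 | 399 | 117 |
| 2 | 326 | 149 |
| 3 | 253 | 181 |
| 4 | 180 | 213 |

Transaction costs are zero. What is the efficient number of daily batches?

3

Bargaining reaches the level where marginal profit last exceeds marginal vibration damage.
That holds through level 3 (253 ≥ 181) but not at 4 (180 < 213).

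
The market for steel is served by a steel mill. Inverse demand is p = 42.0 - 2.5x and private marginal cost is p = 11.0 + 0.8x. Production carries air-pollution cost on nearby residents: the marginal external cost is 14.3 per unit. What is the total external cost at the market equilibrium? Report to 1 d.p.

Market equilibrium (private): 11.0 + 0.8x = 42.0 - 2.5x → x_m = 9.3939.
Total external cost = MEC × x_m = 14.3 × 9.3939 = 134.3328.

134.3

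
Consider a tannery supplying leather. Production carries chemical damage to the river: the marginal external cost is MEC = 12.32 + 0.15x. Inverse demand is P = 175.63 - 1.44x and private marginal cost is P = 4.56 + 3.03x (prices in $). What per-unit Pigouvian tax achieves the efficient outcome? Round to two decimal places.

tax = $17.47 per unit

Social marginal cost = private MC + MEC = 16.88 + 3.18x.
Set SMC = demand: 16.88 + 3.18x = 175.63 - 1.44x → x* = 34.3615.
The Pigouvian tax equals MEC at x*: 12.32 + 0.15×34.3615 = 17.4742.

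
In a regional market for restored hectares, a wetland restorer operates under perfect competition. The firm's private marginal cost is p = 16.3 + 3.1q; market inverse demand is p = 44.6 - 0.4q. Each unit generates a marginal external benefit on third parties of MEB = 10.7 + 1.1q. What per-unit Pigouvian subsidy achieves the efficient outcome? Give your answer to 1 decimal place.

subsidy = 28.6 per unit

Social marginal cost = private MC − MEB = 5.6 + 2.0q.
Set SMC = demand: 5.6 + 2.0q = 44.6 - 0.4q → q* = 16.2500.
The Pigouvian subsidy equals MEB at q*: 10.7 + 1.1×16.2500 = 28.5750.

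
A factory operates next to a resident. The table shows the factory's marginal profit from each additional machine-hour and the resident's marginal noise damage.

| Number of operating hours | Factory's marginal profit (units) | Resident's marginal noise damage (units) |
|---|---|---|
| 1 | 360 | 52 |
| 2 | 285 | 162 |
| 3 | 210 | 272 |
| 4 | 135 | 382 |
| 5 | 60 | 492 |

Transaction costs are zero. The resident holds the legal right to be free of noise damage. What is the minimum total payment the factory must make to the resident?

214

Efficient level: marginal profit ≥ marginal noise damage through level 2, so k* = 2.
With the resident holding the right, the factory must at least compensate total damage at k*: 52 + 162 = 214.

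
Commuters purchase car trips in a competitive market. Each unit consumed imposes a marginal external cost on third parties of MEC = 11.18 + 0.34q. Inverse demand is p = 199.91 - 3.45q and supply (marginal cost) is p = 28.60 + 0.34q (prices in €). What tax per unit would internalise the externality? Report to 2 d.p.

tax = €24.36 per unit

Social marginal benefit = demand − MEC = 188.73 - 3.79q.
Set SMB = MC: 188.73 - 3.79q = 28.60 + 0.34q → q* = 38.7724.
The Pigouvian tax equals MEC at q*: 11.18 + 0.34×38.7724 = 24.3626.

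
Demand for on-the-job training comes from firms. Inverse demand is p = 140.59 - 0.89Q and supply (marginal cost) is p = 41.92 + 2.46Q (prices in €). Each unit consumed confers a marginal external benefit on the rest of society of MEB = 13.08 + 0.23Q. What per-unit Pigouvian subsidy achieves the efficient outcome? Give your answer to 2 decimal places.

subsidy = €21.32 per unit

Social marginal benefit = demand + MEB = 153.67 - 0.66Q.
Set SMB = MC: 153.67 - 0.66Q = 41.92 + 2.46Q → Q* = 35.8173.
The Pigouvian subsidy equals MEB at Q*: 13.08 + 0.23×35.8173 = 21.3180.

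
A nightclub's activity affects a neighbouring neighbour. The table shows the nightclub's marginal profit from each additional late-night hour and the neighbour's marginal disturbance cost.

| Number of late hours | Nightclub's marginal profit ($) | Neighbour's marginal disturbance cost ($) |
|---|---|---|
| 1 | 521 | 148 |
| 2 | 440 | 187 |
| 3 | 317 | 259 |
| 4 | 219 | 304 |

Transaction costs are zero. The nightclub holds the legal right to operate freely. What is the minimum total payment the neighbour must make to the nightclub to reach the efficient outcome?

Left alone the nightclub would choose level 4 (marginal profit stays positive).
Efficient level: k* = 3 (marginal profit ≥ marginal disturbance cost through 3).
The neighbour must at least cover the nightclub's forgone profit from cutting 4→3: 219 = 219.

$219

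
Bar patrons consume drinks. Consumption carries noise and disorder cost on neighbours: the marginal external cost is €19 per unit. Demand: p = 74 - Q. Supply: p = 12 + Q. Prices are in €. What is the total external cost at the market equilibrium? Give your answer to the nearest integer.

€589

Market equilibrium (private): 12 + Q = 74 - Q → Q_m = 31.0000.
Total external cost = MEC × Q_m = 19 × 31.0000 = 589.0000.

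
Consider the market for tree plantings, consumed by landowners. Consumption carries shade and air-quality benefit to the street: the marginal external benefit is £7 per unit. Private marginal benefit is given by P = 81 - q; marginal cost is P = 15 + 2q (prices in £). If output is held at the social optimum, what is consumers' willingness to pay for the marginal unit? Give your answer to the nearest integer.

P = £57

Social marginal benefit = demand + MEB = 88 - q.
Set SMB = MC: 88 - q = 15 + 2q → q* = 24.3333.
Consumer price on the demand curve at q*: 81 − 1×24.3333 = 56.6667.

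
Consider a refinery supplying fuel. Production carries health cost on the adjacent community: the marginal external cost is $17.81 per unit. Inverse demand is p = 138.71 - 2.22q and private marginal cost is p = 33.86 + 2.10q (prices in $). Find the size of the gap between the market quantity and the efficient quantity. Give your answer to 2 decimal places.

4.12 units

Market equilibrium (private): 33.86 + 2.10q = 138.71 - 2.22q → q_m = 24.2708.
Social marginal cost = private MC + MEC = 51.67 + 2.10q.
Set SMC = demand: 51.67 + 2.10q = 138.71 - 2.22q → q* = 20.1481.
Gap = |24.2708 − 20.1481| = 4.1227.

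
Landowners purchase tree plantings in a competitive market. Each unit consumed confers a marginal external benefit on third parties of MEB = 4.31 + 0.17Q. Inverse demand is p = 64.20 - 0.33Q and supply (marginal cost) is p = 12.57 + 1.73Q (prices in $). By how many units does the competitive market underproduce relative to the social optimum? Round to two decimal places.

Market equilibrium (private): 12.57 + 1.73Q = 64.20 - 0.33Q → Q_m = 25.0631.
Social marginal benefit = demand + MEB = 68.51 - 0.16Q.
Set SMB = MC: 68.51 - 0.16Q = 12.57 + 1.73Q → Q* = 29.5979.
Gap = |25.0631 − 29.5979| = 4.5348.

4.53 units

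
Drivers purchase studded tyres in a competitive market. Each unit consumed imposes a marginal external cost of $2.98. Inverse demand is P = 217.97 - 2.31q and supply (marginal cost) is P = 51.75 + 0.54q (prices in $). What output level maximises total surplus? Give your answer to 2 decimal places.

q* = 57.28

Social marginal benefit = demand − MEC = 214.99 - 2.31q.
Set SMB = MC: 214.99 - 2.31q = 51.75 + 0.54q → q* = 57.2772.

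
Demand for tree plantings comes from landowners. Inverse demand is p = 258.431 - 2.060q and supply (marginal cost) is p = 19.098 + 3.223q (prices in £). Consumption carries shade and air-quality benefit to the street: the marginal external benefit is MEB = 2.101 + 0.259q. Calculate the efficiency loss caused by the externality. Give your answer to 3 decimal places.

Market equilibrium (private): 19.098 + 3.223q = 258.431 - 2.060q → q_m = 45.3025.
Social marginal benefit = demand + MEB = 260.532 - 1.801q.
Set SMB = MC: 260.532 - 1.801q = 19.098 + 3.223q → q* = 48.0561.
Height of the DWL triangle at q_m is SMB(q_m) − MC(q_m) = MEB(q_m) = 13.8343.
DWL = ½ × 2.7536 × 13.8343 = 19.0471.

DWL = £19.047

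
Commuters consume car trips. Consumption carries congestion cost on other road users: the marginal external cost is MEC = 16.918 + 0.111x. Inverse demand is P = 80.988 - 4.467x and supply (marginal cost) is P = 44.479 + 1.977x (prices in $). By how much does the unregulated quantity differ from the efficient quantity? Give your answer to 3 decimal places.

2.677 units

Market equilibrium (private): 44.479 + 1.977x = 80.988 - 4.467x → x_m = 5.6656.
Social marginal benefit = demand − MEC = 64.070 - 4.578x.
Set SMB = MC: 64.070 - 4.578x = 44.479 + 1.977x → x* = 2.9887.
Gap = |5.6656 − 2.9887| = 2.6769.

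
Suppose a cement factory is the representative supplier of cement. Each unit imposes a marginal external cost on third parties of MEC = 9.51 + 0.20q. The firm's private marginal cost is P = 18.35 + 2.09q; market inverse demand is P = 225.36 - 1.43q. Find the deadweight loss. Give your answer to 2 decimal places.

Market equilibrium (private): 18.35 + 2.09q = 225.36 - 1.43q → q_m = 58.8097.
Social marginal cost = private MC + MEC = 27.86 + 2.29q.
Set SMC = demand: 27.86 + 2.29q = 225.36 - 1.43q → q* = 53.0914.
Height of the DWL triangle at q_m is SMC(q_m) − demand(q_m) = MEC(q_m) = 21.2719.
DWL = ½ × 5.7183 × 21.2719 = 60.8196.

DWL = 60.82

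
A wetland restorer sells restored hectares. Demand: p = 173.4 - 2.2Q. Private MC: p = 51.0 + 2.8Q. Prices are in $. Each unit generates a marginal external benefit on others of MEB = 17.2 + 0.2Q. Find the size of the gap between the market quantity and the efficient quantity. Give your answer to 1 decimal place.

Market equilibrium (private): 51.0 + 2.8Q = 173.4 - 2.2Q → Q_m = 24.4800.
Social marginal cost = private MC − MEB = 33.8 + 2.6Q.
Set SMC = demand: 33.8 + 2.6Q = 173.4 - 2.2Q → Q* = 29.0833.
Gap = |24.4800 − 29.0833| = 4.6033.

4.6 units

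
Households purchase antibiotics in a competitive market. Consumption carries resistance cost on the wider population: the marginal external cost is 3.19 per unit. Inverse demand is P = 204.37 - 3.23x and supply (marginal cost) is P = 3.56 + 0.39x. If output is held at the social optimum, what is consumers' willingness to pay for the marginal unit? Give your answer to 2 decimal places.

P = 28.04

Social marginal benefit = demand − MEC = 201.18 - 3.23x.
Set SMB = MC: 201.18 - 3.23x = 3.56 + 0.39x → x* = 54.5912.
Consumer price on the demand curve at x*: 204.37 − 3.23×54.5912 = 28.0404.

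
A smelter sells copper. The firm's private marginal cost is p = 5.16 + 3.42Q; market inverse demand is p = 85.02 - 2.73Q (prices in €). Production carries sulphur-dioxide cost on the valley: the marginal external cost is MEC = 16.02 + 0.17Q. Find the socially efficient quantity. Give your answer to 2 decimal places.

Social marginal cost = private MC + MEC = 21.18 + 3.59Q.
Set SMC = demand: 21.18 + 3.59Q = 85.02 - 2.73Q → Q* = 10.1013.

Q* = 10.10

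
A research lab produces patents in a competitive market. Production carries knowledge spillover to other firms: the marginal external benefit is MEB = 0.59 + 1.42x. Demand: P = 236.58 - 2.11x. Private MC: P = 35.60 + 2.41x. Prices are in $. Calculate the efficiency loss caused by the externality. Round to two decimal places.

Market equilibrium (private): 35.60 + 2.41x = 236.58 - 2.11x → x_m = 44.4646.
Social marginal cost = private MC − MEB = 35.01 + 0.99x.
Set SMC = demand: 35.01 + 0.99x = 236.58 - 2.11x → x* = 65.0226.
Height of the DWL triangle at x_m is demand(x_m) − SMC(x_m) = MEB(x_m) = 63.7297.
DWL = ½ × 20.5580 × 63.7297 = 655.0776.

DWL = $655.08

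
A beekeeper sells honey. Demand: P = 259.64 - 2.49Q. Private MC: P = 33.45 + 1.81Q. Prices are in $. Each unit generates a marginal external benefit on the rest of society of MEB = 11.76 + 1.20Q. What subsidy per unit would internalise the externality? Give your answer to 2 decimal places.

subsidy = $103.87 per unit

Social marginal cost = private MC − MEB = 21.69 + 0.61Q.
Set SMC = demand: 21.69 + 0.61Q = 259.64 - 2.49Q → Q* = 76.7581.
The Pigouvian subsidy equals MEB at Q*: 11.76 + 1.20×76.7581 = 103.8697.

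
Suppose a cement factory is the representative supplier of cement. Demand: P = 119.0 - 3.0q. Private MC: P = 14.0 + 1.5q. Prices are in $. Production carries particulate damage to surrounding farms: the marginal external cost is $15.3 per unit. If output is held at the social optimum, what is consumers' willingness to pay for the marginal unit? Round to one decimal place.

P = $59.2

Social marginal cost = private MC + MEC = 29.3 + 1.5q.
Set SMC = demand: 29.3 + 1.5q = 119.0 - 3.0q → q* = 19.9333.
Consumer price on the demand curve at q*: 119.0 − 3.0×19.9333 = 59.2001.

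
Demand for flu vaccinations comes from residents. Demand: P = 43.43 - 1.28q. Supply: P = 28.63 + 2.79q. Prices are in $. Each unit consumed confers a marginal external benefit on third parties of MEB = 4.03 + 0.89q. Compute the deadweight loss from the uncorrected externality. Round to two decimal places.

DWL = $8.30

Market equilibrium (private): 28.63 + 2.79q = 43.43 - 1.28q → q_m = 3.6364.
Social marginal benefit = demand + MEB = 47.46 - 0.39q.
Set SMB = MC: 47.46 - 0.39q = 28.63 + 2.79q → q* = 5.9214.
The loss is the area between SMB and MC from q* to q_m; with linear curves that's a triangle of height MEB(q_m).
DWL = ½ × 2.2850 × 7.2664 = 8.3019.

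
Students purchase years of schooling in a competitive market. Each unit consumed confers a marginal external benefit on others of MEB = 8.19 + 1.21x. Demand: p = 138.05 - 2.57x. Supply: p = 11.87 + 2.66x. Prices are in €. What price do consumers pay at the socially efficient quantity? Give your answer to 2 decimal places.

Social marginal benefit = demand + MEB = 146.24 - 1.36x.
Set SMB = MC: 146.24 - 1.36x = 11.87 + 2.66x → x* = 33.4254.
Consumer price on the demand curve at x*: 138.05 − 2.57×33.4254 = 52.1467.

P = €52.15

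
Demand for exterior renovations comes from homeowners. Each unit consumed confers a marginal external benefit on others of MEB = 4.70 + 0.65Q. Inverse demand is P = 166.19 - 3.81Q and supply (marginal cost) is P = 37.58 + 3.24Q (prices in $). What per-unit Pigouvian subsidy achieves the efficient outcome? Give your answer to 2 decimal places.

Social marginal benefit = demand + MEB = 170.89 - 3.16Q.
Set SMB = MC: 170.89 - 3.16Q = 37.58 + 3.24Q → Q* = 20.8297.
The Pigouvian subsidy equals MEB at Q*: 4.70 + 0.65×20.8297 = 18.2393.

subsidy = $18.24 per unit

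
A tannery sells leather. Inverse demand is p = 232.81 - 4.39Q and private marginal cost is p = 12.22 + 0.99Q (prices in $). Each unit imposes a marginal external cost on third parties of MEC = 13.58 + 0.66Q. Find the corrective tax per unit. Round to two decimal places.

tax = $36.20 per unit

Social marginal cost = private MC + MEC = 25.80 + 1.65Q.
Set SMC = demand: 25.80 + 1.65Q = 232.81 - 4.39Q → Q* = 34.2732.
The Pigouvian tax equals MEC at Q*: 13.58 + 0.66×34.2732 = 36.2003.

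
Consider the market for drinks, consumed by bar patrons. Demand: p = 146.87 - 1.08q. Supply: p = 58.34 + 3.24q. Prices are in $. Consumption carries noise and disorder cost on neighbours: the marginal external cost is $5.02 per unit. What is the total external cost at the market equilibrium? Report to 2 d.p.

$102.88

Market equilibrium (private): 58.34 + 3.24q = 146.87 - 1.08q → q_m = 20.4931.
Total external cost = MEC × q_m = 5.02 × 20.4931 = 102.8754.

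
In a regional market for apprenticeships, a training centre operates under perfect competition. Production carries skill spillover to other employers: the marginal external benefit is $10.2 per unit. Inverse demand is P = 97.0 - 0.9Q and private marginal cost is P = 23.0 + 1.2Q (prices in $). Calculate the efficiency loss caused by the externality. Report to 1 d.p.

DWL = $24.8

Market equilibrium (private): 23.0 + 1.2Q = 97.0 - 0.9Q → Q_m = 35.2381.
Social marginal cost = private MC − MEB = 12.8 + 1.2Q.
Set SMC = demand: 12.8 + 1.2Q = 97.0 - 0.9Q → Q* = 40.0952.
The loss is the area between SMC and demand from Q* to Q_m; with linear curves that's a triangle of height MEB(Q_m).
DWL = ½ × 4.8571 × 10.2000 = 24.7712.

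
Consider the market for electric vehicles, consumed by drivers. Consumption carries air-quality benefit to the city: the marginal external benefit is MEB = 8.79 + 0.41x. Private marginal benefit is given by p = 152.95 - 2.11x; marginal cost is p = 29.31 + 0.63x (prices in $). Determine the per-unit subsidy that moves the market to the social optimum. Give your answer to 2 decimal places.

subsidy = $32.09 per unit

Social marginal benefit = demand + MEB = 161.74 - 1.70x.
Set SMB = MC: 161.74 - 1.70x = 29.31 + 0.63x → x* = 56.8369.
The Pigouvian subsidy equals MEB at x*: 8.79 + 0.41×56.8369 = 32.0931.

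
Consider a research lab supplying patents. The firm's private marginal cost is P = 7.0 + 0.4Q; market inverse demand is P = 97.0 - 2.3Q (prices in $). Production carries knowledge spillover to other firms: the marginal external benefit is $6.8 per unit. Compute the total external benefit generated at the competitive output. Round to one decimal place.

$226.7

Market equilibrium (private): 7.0 + 0.4Q = 97.0 - 2.3Q → Q_m = 33.3333.
Total external benefit = MEB × Q_m = 6.8 × 33.3333 = 226.6664.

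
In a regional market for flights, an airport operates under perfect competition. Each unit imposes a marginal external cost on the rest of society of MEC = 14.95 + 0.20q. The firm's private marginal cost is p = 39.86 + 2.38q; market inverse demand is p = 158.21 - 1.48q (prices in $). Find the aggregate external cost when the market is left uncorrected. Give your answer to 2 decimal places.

Market equilibrium (private): 39.86 + 2.38q = 158.21 - 1.48q → q_m = 30.6606.
Total external cost = ∫₀^{q_m} (14.95 + 0.20q) dq = 14.95×30.6606 + ½×0.20×30.6606² = 552.3832.

$552.38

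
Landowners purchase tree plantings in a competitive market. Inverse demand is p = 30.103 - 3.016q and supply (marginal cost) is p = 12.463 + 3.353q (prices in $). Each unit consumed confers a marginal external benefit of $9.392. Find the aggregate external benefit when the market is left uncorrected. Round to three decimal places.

Market equilibrium (private): 12.463 + 3.353q = 30.103 - 3.016q → q_m = 2.7697.
Total external benefit = MEB × q_m = 9.392 × 2.7697 = 26.0130.

$26.013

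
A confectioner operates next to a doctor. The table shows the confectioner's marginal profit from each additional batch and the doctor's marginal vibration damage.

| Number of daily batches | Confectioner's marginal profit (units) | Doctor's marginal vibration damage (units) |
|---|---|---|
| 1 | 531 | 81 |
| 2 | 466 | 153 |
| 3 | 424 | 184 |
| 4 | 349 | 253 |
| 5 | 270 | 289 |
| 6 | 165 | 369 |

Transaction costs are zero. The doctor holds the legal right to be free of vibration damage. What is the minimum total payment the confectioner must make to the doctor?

671

Efficient level: marginal profit ≥ marginal vibration damage through level 4, so k* = 4.
With the doctor holding the right, the confectioner must at least compensate total damage at k*: 81 + 153 + 184 + 253 = 671.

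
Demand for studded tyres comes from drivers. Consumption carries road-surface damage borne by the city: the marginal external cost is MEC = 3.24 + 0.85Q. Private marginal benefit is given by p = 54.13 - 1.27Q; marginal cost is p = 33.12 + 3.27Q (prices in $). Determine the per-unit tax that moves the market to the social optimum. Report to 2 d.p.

tax = $6.04 per unit

Social marginal benefit = demand − MEC = 50.89 - 2.12Q.
Set SMB = MC: 50.89 - 2.12Q = 33.12 + 3.27Q → Q* = 3.2968.
The Pigouvian tax equals MEC at Q*: 3.24 + 0.85×3.2968 = 6.0423.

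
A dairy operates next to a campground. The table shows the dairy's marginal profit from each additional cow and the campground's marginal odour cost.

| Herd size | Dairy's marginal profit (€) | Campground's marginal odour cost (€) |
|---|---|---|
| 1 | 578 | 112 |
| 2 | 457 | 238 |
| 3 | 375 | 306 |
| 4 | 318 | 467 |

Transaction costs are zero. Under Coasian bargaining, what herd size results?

3

Bargaining reaches the level where marginal profit last exceeds marginal odour cost.
That holds through level 3 (375 ≥ 306) but not at 4 (318 < 467).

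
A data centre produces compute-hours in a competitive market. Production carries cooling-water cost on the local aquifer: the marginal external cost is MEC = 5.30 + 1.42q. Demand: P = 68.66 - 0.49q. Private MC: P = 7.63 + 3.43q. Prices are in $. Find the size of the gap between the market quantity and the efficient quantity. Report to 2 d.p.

Market equilibrium (private): 7.63 + 3.43q = 68.66 - 0.49q → q_m = 15.5689.
Social marginal cost = private MC + MEC = 12.93 + 4.85q.
Set SMC = demand: 12.93 + 4.85q = 68.66 - 0.49q → q* = 10.4363.
Gap = |15.5689 − 10.4363| = 5.1326.

5.13 units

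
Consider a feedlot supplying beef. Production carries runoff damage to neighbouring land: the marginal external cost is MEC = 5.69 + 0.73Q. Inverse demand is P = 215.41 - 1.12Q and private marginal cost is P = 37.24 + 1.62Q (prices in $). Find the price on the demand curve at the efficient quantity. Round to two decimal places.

P = $159.74

Social marginal cost = private MC + MEC = 42.93 + 2.35Q.
Set SMC = demand: 42.93 + 2.35Q = 215.41 - 1.12Q → Q* = 49.7061.
Consumer price on the demand curve at Q*: 215.41 − 1.12×49.7061 = 159.7392.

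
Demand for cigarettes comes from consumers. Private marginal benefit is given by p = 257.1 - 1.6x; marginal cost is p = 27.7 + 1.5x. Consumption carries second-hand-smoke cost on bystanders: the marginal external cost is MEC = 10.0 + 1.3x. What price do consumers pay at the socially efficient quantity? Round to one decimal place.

P = 177.3

Social marginal benefit = demand − MEC = 247.1 - 2.9x.
Set SMB = MC: 247.1 - 2.9x = 27.7 + 1.5x → x* = 49.8636.
Consumer price on the demand curve at x*: 257.1 − 1.6×49.8636 = 177.3182.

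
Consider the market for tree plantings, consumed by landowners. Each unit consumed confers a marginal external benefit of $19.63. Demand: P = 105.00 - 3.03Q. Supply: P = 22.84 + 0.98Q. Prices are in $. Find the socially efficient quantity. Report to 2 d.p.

Q* = 25.38

Social marginal benefit = demand + MEB = 124.63 - 3.03Q.
Set SMB = MC: 124.63 - 3.03Q = 22.84 + 0.98Q → Q* = 25.3840.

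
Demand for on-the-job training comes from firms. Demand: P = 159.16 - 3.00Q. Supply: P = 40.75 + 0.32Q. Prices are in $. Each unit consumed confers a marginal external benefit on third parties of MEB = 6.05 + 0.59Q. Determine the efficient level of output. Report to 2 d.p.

Q* = 45.59

Social marginal benefit = demand + MEB = 165.21 - 2.41Q.
Set SMB = MC: 165.21 - 2.41Q = 40.75 + 0.32Q → Q* = 45.5897.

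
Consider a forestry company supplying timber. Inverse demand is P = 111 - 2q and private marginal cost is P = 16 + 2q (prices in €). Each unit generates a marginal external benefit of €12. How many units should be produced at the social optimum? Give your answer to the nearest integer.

q* = 27

Social marginal cost = private MC − MEB = 4 + 2q.
Set SMC = demand: 4 + 2q = 111 - 2q → q* = 26.7500.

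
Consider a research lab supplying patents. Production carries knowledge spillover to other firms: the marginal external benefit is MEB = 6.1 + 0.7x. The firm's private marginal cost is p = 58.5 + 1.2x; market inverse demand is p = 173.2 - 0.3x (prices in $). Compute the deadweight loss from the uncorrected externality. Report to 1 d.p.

Market equilibrium (private): 58.5 + 1.2x = 173.2 - 0.3x → x_m = 76.4667.
Social marginal cost = private MC − MEB = 52.4 + 0.5x.
Set SMC = demand: 52.4 + 0.5x = 173.2 - 0.3x → x* = 151.0000.
The loss is the area between SMC and demand from x* to x_m; with linear curves that's a triangle of height MEB(x_m).
DWL = ½ × 74.5333 × 59.6267 = 2222.0874.

DWL = $2222.1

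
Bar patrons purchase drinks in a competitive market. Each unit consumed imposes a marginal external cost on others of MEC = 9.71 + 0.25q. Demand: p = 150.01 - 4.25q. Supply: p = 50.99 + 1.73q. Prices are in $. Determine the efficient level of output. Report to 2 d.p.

q* = 14.34

Social marginal benefit = demand − MEC = 140.30 - 4.50q.
Set SMB = MC: 140.30 - 4.50q = 50.99 + 1.73q → q* = 14.3355.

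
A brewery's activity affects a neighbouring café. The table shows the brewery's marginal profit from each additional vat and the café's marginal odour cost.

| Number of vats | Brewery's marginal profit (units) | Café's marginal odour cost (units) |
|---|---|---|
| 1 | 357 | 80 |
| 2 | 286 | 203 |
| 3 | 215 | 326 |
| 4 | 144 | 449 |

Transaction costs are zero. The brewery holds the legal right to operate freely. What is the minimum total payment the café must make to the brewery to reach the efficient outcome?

Left alone the brewery would choose level 4 (marginal profit stays positive).
Efficient level: k* = 2 (marginal profit ≥ marginal odour cost through 2).
The café must at least cover the brewery's forgone profit from cutting 4→2: 215 + 144 = 359.

359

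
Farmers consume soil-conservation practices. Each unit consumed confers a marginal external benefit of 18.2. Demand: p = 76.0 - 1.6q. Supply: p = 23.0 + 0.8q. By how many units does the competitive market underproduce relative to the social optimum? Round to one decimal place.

Market equilibrium (private): 23.0 + 0.8q = 76.0 - 1.6q → q_m = 22.0833.
Social marginal benefit = demand + MEB = 94.2 - 1.6q.
Set SMB = MC: 94.2 - 1.6q = 23.0 + 0.8q → q* = 29.6667.
Gap = |22.0833 − 29.6667| = 7.5834.

7.6 units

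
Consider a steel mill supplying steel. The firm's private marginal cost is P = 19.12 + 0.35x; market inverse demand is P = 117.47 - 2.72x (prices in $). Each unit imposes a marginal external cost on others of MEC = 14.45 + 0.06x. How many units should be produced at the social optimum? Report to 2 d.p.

x* = 26.81

Social marginal cost = private MC + MEC = 33.57 + 0.41x.
Set SMC = demand: 33.57 + 0.41x = 117.47 - 2.72x → x* = 26.8051.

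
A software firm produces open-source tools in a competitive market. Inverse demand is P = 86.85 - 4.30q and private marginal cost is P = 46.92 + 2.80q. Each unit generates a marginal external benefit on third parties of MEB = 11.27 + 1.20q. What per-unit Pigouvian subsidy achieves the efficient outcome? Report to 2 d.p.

subsidy = 21.68 per unit

Social marginal cost = private MC − MEB = 35.65 + 1.60q.
Set SMC = demand: 35.65 + 1.60q = 86.85 - 4.30q → q* = 8.6780.
The Pigouvian subsidy equals MEB at q*: 11.27 + 1.20×8.6780 = 21.6836.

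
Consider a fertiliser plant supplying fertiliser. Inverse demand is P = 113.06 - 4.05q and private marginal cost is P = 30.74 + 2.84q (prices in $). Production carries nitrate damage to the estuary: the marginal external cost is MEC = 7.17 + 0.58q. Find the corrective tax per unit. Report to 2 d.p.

tax = $13.00 per unit

Social marginal cost = private MC + MEC = 37.91 + 3.42q.
Set SMC = demand: 37.91 + 3.42q = 113.06 - 4.05q → q* = 10.0602.
The Pigouvian tax equals MEC at q*: 7.17 + 0.58×10.0602 = 13.0049.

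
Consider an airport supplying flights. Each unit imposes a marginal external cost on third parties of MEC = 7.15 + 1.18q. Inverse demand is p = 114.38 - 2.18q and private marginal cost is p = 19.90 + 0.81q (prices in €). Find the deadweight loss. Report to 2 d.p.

DWL = €236.76

Market equilibrium (private): 19.90 + 0.81q = 114.38 - 2.18q → q_m = 31.5987.
Social marginal cost = private MC + MEC = 27.05 + 1.99q.
Set SMC = demand: 27.05 + 1.99q = 114.38 - 2.18q → q* = 20.9424.
The welfare-loss triangle has base |q_m − q*| and height MEC(q_m) (the vertical gap between SMC and demand is zero at q* and MEC at q_m).
DWL = ½ × 10.6563 × 44.4364 = 236.7638.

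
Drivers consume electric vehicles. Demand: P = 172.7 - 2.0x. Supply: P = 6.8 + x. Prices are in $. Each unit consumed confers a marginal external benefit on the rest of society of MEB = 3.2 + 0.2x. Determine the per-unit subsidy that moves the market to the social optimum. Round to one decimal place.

subsidy = $15.3 per unit

Social marginal benefit = demand + MEB = 175.9 - 1.8x.
Set SMB = MC: 175.9 - 1.8x = 6.8 + x → x* = 60.3929.
The Pigouvian subsidy equals MEB at x*: 3.2 + 0.2×60.3929 = 15.2786.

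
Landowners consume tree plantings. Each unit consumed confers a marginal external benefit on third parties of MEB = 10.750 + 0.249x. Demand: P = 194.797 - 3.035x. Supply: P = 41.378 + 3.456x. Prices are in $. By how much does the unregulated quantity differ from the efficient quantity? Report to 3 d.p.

Market equilibrium (private): 41.378 + 3.456x = 194.797 - 3.035x → x_m = 23.6356.
Social marginal benefit = demand + MEB = 205.547 - 2.786x.
Set SMB = MC: 205.547 - 2.786x = 41.378 + 3.456x → x* = 26.3007.
Gap = |23.6356 − 26.3007| = 2.6651.

2.665 units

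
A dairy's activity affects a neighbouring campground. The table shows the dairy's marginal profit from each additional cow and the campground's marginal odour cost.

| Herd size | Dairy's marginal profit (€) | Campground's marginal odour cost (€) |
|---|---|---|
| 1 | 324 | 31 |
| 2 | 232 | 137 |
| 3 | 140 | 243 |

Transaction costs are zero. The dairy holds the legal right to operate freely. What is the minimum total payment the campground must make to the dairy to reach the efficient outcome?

€140

Left alone the dairy would choose level 3 (marginal profit stays positive).
Efficient level: k* = 2 (marginal profit ≥ marginal odour cost through 2).
The campground must at least cover the dairy's forgone profit from cutting 3→2: 140 = 140.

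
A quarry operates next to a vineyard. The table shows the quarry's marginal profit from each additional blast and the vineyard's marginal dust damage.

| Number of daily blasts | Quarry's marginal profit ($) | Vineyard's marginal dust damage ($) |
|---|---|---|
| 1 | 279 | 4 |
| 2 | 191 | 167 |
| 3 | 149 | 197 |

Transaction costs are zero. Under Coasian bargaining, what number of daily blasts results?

Bargaining reaches the level where marginal profit last exceeds marginal dust damage.
That holds through level 2 (191 ≥ 167) but not at 3 (149 < 197).

2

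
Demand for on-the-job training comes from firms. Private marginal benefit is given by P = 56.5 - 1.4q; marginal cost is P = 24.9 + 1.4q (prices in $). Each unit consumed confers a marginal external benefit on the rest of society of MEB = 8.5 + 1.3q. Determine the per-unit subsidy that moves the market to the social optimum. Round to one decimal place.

subsidy = $43.3 per unit

Social marginal benefit = demand + MEB = 65.0 - 0.1q.
Set SMB = MC: 65.0 - 0.1q = 24.9 + 1.4q → q* = 26.7333.
The Pigouvian subsidy equals MEB at q*: 8.5 + 1.3×26.7333 = 43.2533.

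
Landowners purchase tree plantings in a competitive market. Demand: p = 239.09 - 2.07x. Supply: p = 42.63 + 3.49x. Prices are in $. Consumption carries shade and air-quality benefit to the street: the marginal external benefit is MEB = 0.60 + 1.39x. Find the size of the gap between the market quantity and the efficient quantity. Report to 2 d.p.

Market equilibrium (private): 42.63 + 3.49x = 239.09 - 2.07x → x_m = 35.3345.
Social marginal benefit = demand + MEB = 239.69 - 0.68x.
Set SMB = MC: 239.69 - 0.68x = 42.63 + 3.49x → x* = 47.2566.
Gap = |35.3345 − 47.2566| = 11.9221.

11.92 units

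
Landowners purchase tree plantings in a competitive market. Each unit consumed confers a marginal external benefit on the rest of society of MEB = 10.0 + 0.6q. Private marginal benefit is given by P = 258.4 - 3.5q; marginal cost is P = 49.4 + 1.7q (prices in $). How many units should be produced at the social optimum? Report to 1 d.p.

q* = 47.6

Social marginal benefit = demand + MEB = 268.4 - 2.9q.
Set SMB = MC: 268.4 - 2.9q = 49.4 + 1.7q → q* = 47.6087.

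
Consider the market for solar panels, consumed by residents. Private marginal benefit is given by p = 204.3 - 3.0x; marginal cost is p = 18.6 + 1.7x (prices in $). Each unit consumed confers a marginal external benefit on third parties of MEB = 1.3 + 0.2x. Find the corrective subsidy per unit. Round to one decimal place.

Social marginal benefit = demand + MEB = 205.6 - 2.8x.
Set SMB = MC: 205.6 - 2.8x = 18.6 + 1.7x → x* = 41.5556.
The Pigouvian subsidy equals MEB at x*: 1.3 + 0.2×41.5556 = 9.6111.

subsidy = $9.6 per unit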